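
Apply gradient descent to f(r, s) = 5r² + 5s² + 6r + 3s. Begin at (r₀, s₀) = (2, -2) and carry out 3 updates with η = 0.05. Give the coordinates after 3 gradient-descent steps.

∇f = (10r + 6, 10s + 3)
(r₁, s₁) = (2, -2) − 0.05·(26, -17) = (0.7, -1.15)
(r₂, s₂) = (0.7, -1.15) − 0.05·(13, -8.5) = (0.05, -0.725)
(r₃, s₃) = (0.05, -0.725) − 0.05·(6.5, -4.25) = (-0.275, -0.5125)

(-0.275, -0.5125)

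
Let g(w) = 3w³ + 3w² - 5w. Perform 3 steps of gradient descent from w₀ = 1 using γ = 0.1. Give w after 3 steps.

g′(w) = 9w² + 6w - 5
Step 1: g′(1) = 10; w₁ = 1 − 0.1·10 = 0
Step 2: g′(0) = -5; w₂ = 0 − 0.1·(-5) = 0.5
Step 3: g′(0.5) = 0.25; w₃ = 0.5 − 0.1·0.25 = 0.475

0.475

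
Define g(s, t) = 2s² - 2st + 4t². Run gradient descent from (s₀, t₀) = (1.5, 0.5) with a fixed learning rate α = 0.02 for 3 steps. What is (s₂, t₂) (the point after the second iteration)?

(1.3072, 0.4592)

∇g = (4s - 2t, -2s + 8t)
Step 1: at (1.5, 0.5), ∇g = (5, 1) → (1.5, 0.5) − 0.02·(5, 1) = (1.4, 0.48)
Step 2: at (1.4, 0.48), ∇g = (4.64, 1.04) → (1.4, 0.48) − 0.02·(4.64, 1.04) = (1.3072, 0.4592)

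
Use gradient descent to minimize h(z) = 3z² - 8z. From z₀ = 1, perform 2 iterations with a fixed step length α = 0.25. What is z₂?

h′(z) = 6z - 8
Step 1: h′(1) = -2; z₁ = 1 − 0.25·(-2) = 1.5
Step 2: h′(1.5) = 1; z₂ = 1.5 − 0.25·1 = 1.25

1.25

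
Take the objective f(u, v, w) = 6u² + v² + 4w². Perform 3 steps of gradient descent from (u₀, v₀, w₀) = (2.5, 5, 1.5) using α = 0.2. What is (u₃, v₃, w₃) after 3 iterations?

∇f = (12u, 2v, 8w)
(u₁, v₁, w₁) = (2.5, 5, 1.5) − 0.2·(30, 10, 12) = (-3.5, 3, -0.9)
(u₂, v₂, w₂) = (-3.5, 3, -0.9) − 0.2·(-42, 6, -7.2) = (4.9, 1.8, 0.54)
(u₃, v₃, w₃) = (4.9, 1.8, 0.54) − 0.2·(58.8, 3.6, 4.32) = (-6.86, 1.08, -0.324)

(-6.86, 1.08, -0.324)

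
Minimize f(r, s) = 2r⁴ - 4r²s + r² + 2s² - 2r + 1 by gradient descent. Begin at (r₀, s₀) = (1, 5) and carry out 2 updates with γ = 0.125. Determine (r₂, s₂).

∇f = (8r³ - 8rs + 2r - 2, -4r² + 4s)
(r₁, s₁) = (1, 5) − 0.125·(-32, 16) = (5, 3)
(r₂, s₂) = (5, 3) − 0.125·(888, -88) = (-106, 14)

(-106, 14)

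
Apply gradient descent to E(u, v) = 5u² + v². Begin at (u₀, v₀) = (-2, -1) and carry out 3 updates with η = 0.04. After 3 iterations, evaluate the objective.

∇E = (10u, 2v)
Step 1: at (-2, -1), ∇E = (-20, -2) → (-2, -1) − 0.04·(-20, -2) = (-1.2, -0.92)
Step 2: at (-1.2, -0.92), ∇E = (-12, -1.84) → (-1.2, -0.92) − 0.04·(-12, -1.84) = (-0.72, -0.8464)
Step 3: at (-0.72, -0.8464), ∇E = (-7.2, -1.6928) → (-0.72, -0.8464) − 0.04·(-7.2, -1.6928) = (-0.432, -0.778688)
E(-0.432, -0.778688) = 1.539475001344

1.539475001344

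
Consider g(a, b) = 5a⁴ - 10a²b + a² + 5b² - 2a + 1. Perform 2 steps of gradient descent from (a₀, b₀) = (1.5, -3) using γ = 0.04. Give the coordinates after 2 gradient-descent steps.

∇g = (20a³ - 20ab + 2a - 2, -10a² + 10b)
(a₁, b₁) = (1.5, -3) − 0.04·(158.5, -52.5) = (-4.84, -0.9)
(a₂, b₂) = (-4.84, -0.9) − 0.04·(-2366.39808, -243.256) = (89.8159232, 8.83024)

(89.8159232, 8.83024)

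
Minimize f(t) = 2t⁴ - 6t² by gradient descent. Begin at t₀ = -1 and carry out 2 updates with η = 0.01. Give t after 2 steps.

f′(t) = 8t³ - 12t
Step 1: f′(-1) = 4; t₁ = -1 − 0.01·4 = -1.04
Step 2: f′(-1.04) = 3.481088; t₂ = -1.04 − 0.01·3.481088 = -1.07481088

-1.07481088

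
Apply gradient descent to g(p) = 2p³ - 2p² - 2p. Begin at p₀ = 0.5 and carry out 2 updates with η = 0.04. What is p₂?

0.6896

g′(p) = 6p² - 4p - 2
p₁ = 0.5 − 0.04·(-2.5) = 0.6
p₂ = 0.6 − 0.04·(-2.24) = 0.6896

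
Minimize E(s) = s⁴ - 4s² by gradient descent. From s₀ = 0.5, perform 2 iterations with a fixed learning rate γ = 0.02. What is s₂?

0.64638456

E′(s) = 4s³ - 8s
Step 1: E′(0.5) = -3.5; s₁ = 0.5 − 0.02·(-3.5) = 0.57
Step 2: E′(0.57) = -3.819228; s₂ = 0.57 − 0.02·(-3.819228) = 0.64638456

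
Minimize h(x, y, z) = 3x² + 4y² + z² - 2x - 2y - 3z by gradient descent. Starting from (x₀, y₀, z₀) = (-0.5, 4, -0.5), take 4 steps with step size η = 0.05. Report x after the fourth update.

0.13325

∇h = (6x - 2, 8y - 2, 2z - 3)
Step 1: at (-0.5, 4, -0.5), ∇h = (-5, 30, -4) → (-0.5, 4, -0.5) − 0.05·(-5, 30, -4) = (-0.25, 2.5, -0.3)
Step 2: at (-0.25, 2.5, -0.3), ∇h = (-3.5, 18, -3.6) → (-0.25, 2.5, -0.3) − 0.05·(-3.5, 18, -3.6) = (-0.075, 1.6, -0.12)
Step 3: at (-0.075, 1.6, -0.12), ∇h = (-2.45, 10.8, -3.24) → (-0.075, 1.6, -0.12) − 0.05·(-2.45, 10.8, -3.24) = (0.0475, 1.06, 0.042)
Step 4: at (0.0475, 1.06, 0.042), ∇h = (-1.715, 6.48, -2.916) → (0.0475, 1.06, 0.042) − 0.05·(-1.715, 6.48, -2.916) = (0.13325, 0.736, 0.1878)
x = 0.13325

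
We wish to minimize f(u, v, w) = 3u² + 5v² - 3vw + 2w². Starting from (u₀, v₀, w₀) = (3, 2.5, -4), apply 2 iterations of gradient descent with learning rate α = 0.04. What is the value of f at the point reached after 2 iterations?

23.09064192

∇f = (6u, 10v - 3w, -3v + 4w)
Step 1: at (3, 2.5, -4), ∇f = (18, 37, -23.5) → (3, 2.5, -4) − 0.04·(18, 37, -23.5) = (2.28, 1.02, -3.06)
Step 2: at (2.28, 1.02, -3.06), ∇f = (13.68, 19.38, -15.3) → (2.28, 1.02, -3.06) − 0.04·(13.68, 19.38, -15.3) = (1.7328, 0.2448, -2.448)
f(1.7328, 0.2448, -2.448) = 23.09064192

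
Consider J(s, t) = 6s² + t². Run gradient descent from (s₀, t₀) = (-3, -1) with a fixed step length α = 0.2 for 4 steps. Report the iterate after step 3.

(8.232, -0.216)

∇J = (12s, 2t)
(s₁, t₁) = (-3, -1) − 0.2·(-36, -2) = (4.2, -0.6)
(s₂, t₂) = (4.2, -0.6) − 0.2·(50.4, -1.2) = (-5.88, -0.36)
(s₃, t₃) = (-5.88, -0.36) − 0.2·(-70.56, -0.72) = (8.232, -0.216)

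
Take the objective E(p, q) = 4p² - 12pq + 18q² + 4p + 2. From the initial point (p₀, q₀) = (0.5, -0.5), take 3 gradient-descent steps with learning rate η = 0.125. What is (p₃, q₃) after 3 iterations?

∇E = (8p - 12q + 4, -12p + 36q)
(p₁, q₁) = (0.5, -0.5) − 0.125·(14, -24) = (-1.25, 2.5)
(p₂, q₂) = (-1.25, 2.5) − 0.125·(-36, 105) = (3.25, -10.625)
(p₃, q₃) = (3.25, -10.625) − 0.125·(157.5, -421.5) = (-16.4375, 42.0625)

(-16.4375, 42.0625)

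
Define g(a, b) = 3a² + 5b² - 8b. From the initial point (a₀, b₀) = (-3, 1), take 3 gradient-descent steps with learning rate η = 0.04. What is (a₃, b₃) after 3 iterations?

(-1.316928, 0.8432)

∇g = (6a, 10b - 8)
Step 1: at (-3, 1), ∇g = (-18, 2) → (-3, 1) − 0.04·(-18, 2) = (-2.28, 0.92)
Step 2: at (-2.28, 0.92), ∇g = (-13.68, 1.2) → (-2.28, 0.92) − 0.04·(-13.68, 1.2) = (-1.7328, 0.872)
Step 3: at (-1.7328, 0.872), ∇g = (-10.3968, 0.72) → (-1.7328, 0.872) − 0.04·(-10.3968, 0.72) = (-1.316928, 0.8432)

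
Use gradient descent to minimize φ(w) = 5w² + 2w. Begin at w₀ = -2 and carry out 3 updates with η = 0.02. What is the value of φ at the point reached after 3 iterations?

4.0467328

φ′(w) = 10w + 2
w₁ = -2 − 0.02·(-18) = -1.64
w₂ = -1.64 − 0.02·(-14.4) = -1.352
w₃ = -1.352 − 0.02·(-11.52) = -1.1216
φ(-1.1216) = 4.0467328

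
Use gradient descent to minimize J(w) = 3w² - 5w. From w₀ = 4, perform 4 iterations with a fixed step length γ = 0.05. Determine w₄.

J′(w) = 6w - 5
w₁ = 4 − 0.05·19 = 3.05
w₂ = 3.05 − 0.05·13.3 = 2.385
w₃ = 2.385 − 0.05·9.31 = 1.9195
w₄ = 1.9195 − 0.05·6.517 = 1.59365

1.59365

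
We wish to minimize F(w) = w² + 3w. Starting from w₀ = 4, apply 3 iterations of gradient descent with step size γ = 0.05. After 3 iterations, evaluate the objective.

13.82609025

F′(w) = 2w + 3
Step 1: F′(4) = 11; w₁ = 4 − 0.05·11 = 3.45
Step 2: F′(3.45) = 9.9; w₂ = 3.45 − 0.05·9.9 = 2.955
Step 3: F′(2.955) = 8.91; w₃ = 2.955 − 0.05·8.91 = 2.5095
F(2.5095) = 13.82609025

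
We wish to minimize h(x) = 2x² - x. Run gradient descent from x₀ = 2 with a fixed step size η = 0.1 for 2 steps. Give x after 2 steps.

0.88

h′(x) = 4x - 1
x₁ = 2 − 0.1·7 = 1.3
x₂ = 1.3 − 0.1·4.2 = 0.88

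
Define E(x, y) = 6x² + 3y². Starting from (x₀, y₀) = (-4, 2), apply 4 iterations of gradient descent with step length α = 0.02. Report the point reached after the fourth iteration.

∇E = (12x, 6y)
Step 1: at (-4, 2), ∇E = (-48, 12) → (-4, 2) − 0.02·(-48, 12) = (-3.04, 1.76)
Step 2: at (-3.04, 1.76), ∇E = (-36.48, 10.56) → (-3.04, 1.76) − 0.02·(-36.48, 10.56) = (-2.3104, 1.5488)
Step 3: at (-2.3104, 1.5488), ∇E = (-27.7248, 9.2928) → (-2.3104, 1.5488) − 0.02·(-27.7248, 9.2928) = (-1.755904, 1.362944)
Step 4: at (-1.755904, 1.362944), ∇E = (-21.070848, 8.177664) → (-1.755904, 1.362944) − 0.02·(-21.070848, 8.177664) = (-1.33448704, 1.19939072)

(-1.33448704, 1.19939072)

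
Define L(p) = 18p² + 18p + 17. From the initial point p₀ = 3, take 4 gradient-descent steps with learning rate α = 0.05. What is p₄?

0.9336

L′(p) = 36p + 18
p₁ = 3 − 0.05·126 = -3.3
p₂ = -3.3 − 0.05·(-100.8) = 1.74
p₃ = 1.74 − 0.05·80.64 = -2.292
p₄ = -2.292 − 0.05·(-64.512) = 0.9336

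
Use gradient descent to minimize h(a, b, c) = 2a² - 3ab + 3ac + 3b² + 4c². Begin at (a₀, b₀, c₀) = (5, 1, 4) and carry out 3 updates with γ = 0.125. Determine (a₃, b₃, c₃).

∇h = (4a - 3b + 3c, -3a + 6b, 3a + 8c)
Step 1: at (5, 1, 4), ∇h = (29, -9, 47) → (5, 1, 4) − 0.125·(29, -9, 47) = (1.375, 2.125, -1.875)
Step 2: at (1.375, 2.125, -1.875), ∇h = (-6.5, 8.625, -10.875) → (1.375, 2.125, -1.875) − 0.125·(-6.5, 8.625, -10.875) = (2.1875, 1.046875, -0.515625)
Step 3: at (2.1875, 1.046875, -0.515625), ∇h = (4.0625, -0.28125, 2.4375) → (2.1875, 1.046875, -0.515625) − 0.125·(4.0625, -0.28125, 2.4375) = (1.6796875, 1.08203125, -0.8203125)

(1.6796875, 1.08203125, -0.8203125)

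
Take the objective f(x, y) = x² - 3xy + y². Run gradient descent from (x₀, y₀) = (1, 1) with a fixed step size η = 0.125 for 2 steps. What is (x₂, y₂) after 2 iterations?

(1.265625, 1.265625)

∇f = (2x - 3y, -3x + 2y)
(x₁, y₁) = (1, 1) − 0.125·(-1, -1) = (1.125, 1.125)
(x₂, y₂) = (1.125, 1.125) − 0.125·(-1.125, -1.125) = (1.265625, 1.265625)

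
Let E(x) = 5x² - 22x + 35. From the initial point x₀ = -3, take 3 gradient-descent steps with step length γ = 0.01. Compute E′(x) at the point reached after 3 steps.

-37.908

E′(x) = 10x - 22
x₁ = -3 − 0.01·(-52) = -2.48
x₂ = -2.48 − 0.01·(-46.8) = -2.012
x₃ = -2.012 − 0.01·(-42.12) = -1.5908
E′(x) at (-1.5908) = -37.908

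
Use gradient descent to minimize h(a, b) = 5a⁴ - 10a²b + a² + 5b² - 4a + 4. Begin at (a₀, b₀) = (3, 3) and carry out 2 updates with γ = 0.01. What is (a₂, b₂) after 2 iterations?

(-0.9663344, 3.27844)

∇h = (20a³ - 20ab + 2a - 4, -10a² + 10b)
Step 1: at (3, 3), ∇h = (362, -60) → (3, 3) − 0.01·(362, -60) = (-0.62, 3.6)
Step 2: at (-0.62, 3.6), ∇h = (34.63344, 32.156) → (-0.62, 3.6) − 0.01·(34.63344, 32.156) = (-0.9663344, 3.27844)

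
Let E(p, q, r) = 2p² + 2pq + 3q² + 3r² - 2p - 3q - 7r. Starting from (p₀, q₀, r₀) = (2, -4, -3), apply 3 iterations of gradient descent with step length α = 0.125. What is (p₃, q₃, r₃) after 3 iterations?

∇E = (4p + 2q - 2, 2p + 6q - 3, 6r - 7)
Step 1: at (2, -4, -3), ∇E = (-2, -23, -25) → (2, -4, -3) − 0.125·(-2, -23, -25) = (2.25, -1.125, 0.125)
Step 2: at (2.25, -1.125, 0.125), ∇E = (4.75, -5.25, -6.25) → (2.25, -1.125, 0.125) − 0.125·(4.75, -5.25, -6.25) = (1.65625, -0.46875, 0.90625)
Step 3: at (1.65625, -0.46875, 0.90625), ∇E = (3.6875, -2.5, -1.5625) → (1.65625, -0.46875, 0.90625) − 0.125·(3.6875, -2.5, -1.5625) = (1.1953125, -0.15625, 1.1015625)

(1.1953125, -0.15625, 1.1015625)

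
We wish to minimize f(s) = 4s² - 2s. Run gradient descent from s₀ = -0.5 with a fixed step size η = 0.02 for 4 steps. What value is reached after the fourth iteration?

f′(s) = 8s - 2
s₁ = -0.5 − 0.02·(-6) = -0.38
s₂ = -0.38 − 0.02·(-5.04) = -0.2792
s₃ = -0.2792 − 0.02·(-4.2336) = -0.194528
s₄ = -0.194528 − 0.02·(-3.556224) = -0.12340352

-0.12340352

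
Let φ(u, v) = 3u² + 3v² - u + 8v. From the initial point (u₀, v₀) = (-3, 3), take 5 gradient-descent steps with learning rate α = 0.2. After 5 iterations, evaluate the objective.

-5.4166578176

∇φ = (6u - 1, 6v + 8)
(u₁, v₁) = (-3, 3) − 0.2·(-19, 26) = (0.8, -2.2)
(u₂, v₂) = (0.8, -2.2) − 0.2·(3.8, -5.2) = (0.04, -1.16)
(u₃, v₃) = (0.04, -1.16) − 0.2·(-0.76, 1.04) = (0.192, -1.368)
(u₄, v₄) = (0.192, -1.368) − 0.2·(0.152, -0.208) = (0.1616, -1.3264)
(u₅, v₅) = (0.1616, -1.3264) − 0.2·(-0.0304, 0.0416) = (0.16768, -1.33472)
φ(0.16768, -1.33472) = -5.4166578176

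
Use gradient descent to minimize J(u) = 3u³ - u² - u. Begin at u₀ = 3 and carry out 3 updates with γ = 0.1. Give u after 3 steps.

-486.8715344

J′(u) = 9u² - 2u - 1
u₁ = 3 − 0.1·74 = -4.4
u₂ = -4.4 − 0.1·182.04 = -22.604
u₃ = -22.604 − 0.1·4642.675344 = -486.8715344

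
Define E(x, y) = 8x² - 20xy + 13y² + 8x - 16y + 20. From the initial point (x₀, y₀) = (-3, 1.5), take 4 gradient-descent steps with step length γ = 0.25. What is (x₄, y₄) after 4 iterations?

∇E = (16x - 20y + 8, -20x + 26y - 16)
Step 1: at (-3, 1.5), ∇E = (-70, 83) → (-3, 1.5) − 0.25·(-70, 83) = (14.5, -19.25)
Step 2: at (14.5, -19.25), ∇E = (625, -806.5) → (14.5, -19.25) − 0.25·(625, -806.5) = (-141.75, 182.375)
Step 3: at (-141.75, 182.375), ∇E = (-5907.5, 7560.75) → (-141.75, 182.375) − 0.25·(-5907.5, 7560.75) = (1335.125, -1707.8125)
Step 4: at (1335.125, -1707.8125), ∇E = (55526.25, -71121.625) → (1335.125, -1707.8125) − 0.25·(55526.25, -71121.625) = (-12546.4375, 16072.59375)

(-12546.4375, 16072.59375)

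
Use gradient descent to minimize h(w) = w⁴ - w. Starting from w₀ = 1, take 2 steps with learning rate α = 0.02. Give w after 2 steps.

h′(w) = 4w³ - 1
w₁ = 1 − 0.02·3 = 0.94
w₂ = 0.94 − 0.02·2.322336 = 0.89355328

0.89355328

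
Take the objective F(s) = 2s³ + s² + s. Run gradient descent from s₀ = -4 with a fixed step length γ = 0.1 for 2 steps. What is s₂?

-110.266

F′(s) = 6s² + 2s + 1
Step 1: F′(-4) = 89; s₁ = -4 − 0.1·89 = -12.9
Step 2: F′(-12.9) = 973.66; s₂ = -12.9 − 0.1·973.66 = -110.266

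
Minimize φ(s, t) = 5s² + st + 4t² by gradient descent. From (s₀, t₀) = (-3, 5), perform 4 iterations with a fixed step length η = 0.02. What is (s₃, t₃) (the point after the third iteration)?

∇φ = (10s + t, s + 8t)
(s₁, t₁) = (-3, 5) − 0.02·(-25, 37) = (-2.5, 4.26)
(s₂, t₂) = (-2.5, 4.26) − 0.02·(-20.74, 31.58) = (-2.0852, 3.6284)
(s₃, t₃) = (-2.0852, 3.6284) − 0.02·(-17.2236, 26.942) = (-1.740728, 3.08956)

(-1.740728, 3.08956)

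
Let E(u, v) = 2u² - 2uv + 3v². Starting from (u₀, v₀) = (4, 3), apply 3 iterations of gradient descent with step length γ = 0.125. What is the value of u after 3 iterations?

1.1875

∇E = (4u - 2v, -2u + 6v)
(u₁, v₁) = (4, 3) − 0.125·(10, 10) = (2.75, 1.75)
(u₂, v₂) = (2.75, 1.75) − 0.125·(7.5, 5) = (1.8125, 1.125)
(u₃, v₃) = (1.8125, 1.125) − 0.125·(5, 3.125) = (1.1875, 0.734375)
u = 1.1875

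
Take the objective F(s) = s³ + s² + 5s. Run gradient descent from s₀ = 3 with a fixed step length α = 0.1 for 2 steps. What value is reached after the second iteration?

-1.332

F′(s) = 3s² + 2s + 5
s₁ = 3 − 0.1·38 = -0.8
s₂ = -0.8 − 0.1·5.32 = -1.332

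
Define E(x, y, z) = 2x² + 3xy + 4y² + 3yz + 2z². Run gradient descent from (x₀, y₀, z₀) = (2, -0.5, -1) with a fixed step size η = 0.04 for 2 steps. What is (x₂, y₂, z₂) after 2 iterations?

∇E = (4x + 3y, 3x + 8y + 3z, 3y + 4z)
Step 1: at (2, -0.5, -1), ∇E = (6.5, -1, -5.5) → (2, -0.5, -1) − 0.04·(6.5, -1, -5.5) = (1.74, -0.46, -0.78)
Step 2: at (1.74, -0.46, -0.78), ∇E = (5.58, -0.8, -4.5) → (1.74, -0.46, -0.78) − 0.04·(5.58, -0.8, -4.5) = (1.5168, -0.428, -0.6)

(1.5168, -0.428, -0.6)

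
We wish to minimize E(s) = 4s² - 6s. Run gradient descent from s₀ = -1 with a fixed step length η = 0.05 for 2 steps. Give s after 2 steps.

E′(s) = 8s - 6
Step 1: E′(-1) = -14; s₁ = -1 − 0.05·(-14) = -0.3
Step 2: E′(-0.3) = -8.4; s₂ = -0.3 − 0.05·(-8.4) = 0.12

0.12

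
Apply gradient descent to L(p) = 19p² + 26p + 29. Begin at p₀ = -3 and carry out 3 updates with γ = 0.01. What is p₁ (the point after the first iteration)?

L′(p) = 38p + 26
p₁ = -3 − 0.01·(-88) = -2.12

-2.12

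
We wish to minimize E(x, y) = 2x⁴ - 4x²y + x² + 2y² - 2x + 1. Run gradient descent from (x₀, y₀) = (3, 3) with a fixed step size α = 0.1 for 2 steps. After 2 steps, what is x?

∇E = (8x³ - 8xy + 2x - 2, -4x² + 4y)
(x₁, y₁) = (3, 3) − 0.1·(148, -24) = (-11.8, 5.4)
(x₂, y₂) = (-11.8, 5.4) − 0.1·(-12660.096, -535.36) = (1254.2096, 58.936)
x = 1254.2096

1254.2096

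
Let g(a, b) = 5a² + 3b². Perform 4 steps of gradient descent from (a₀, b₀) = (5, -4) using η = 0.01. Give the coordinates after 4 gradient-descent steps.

∇g = (10a, 6b)
Step 1: at (5, -4), ∇g = (50, -24) → (5, -4) − 0.01·(50, -24) = (4.5, -3.76)
Step 2: at (4.5, -3.76), ∇g = (45, -22.56) → (4.5, -3.76) − 0.01·(45, -22.56) = (4.05, -3.5344)
Step 3: at (4.05, -3.5344), ∇g = (40.5, -21.2064) → (4.05, -3.5344) − 0.01·(40.5, -21.2064) = (3.645, -3.322336)
Step 4: at (3.645, -3.322336), ∇g = (36.45, -19.934016) → (3.645, -3.322336) − 0.01·(36.45, -19.934016) = (3.2805, -3.12299584)

(3.2805, -3.12299584)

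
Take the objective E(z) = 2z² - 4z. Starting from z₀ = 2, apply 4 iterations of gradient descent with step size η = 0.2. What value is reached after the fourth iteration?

1.0016

E′(z) = 4z - 4
z₁ = 2 − 0.2·4 = 1.2
z₂ = 1.2 − 0.2·0.8 = 1.04
z₃ = 1.04 − 0.2·0.16 = 1.008
z₄ = 1.008 − 0.2·0.032 = 1.0016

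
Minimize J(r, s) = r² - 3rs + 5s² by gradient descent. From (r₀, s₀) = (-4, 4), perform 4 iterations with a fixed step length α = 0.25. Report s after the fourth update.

44.765625

∇J = (2r - 3s, -3r + 10s)
(r₁, s₁) = (-4, 4) − 0.25·(-20, 52) = (1, -9)
(r₂, s₂) = (1, -9) − 0.25·(29, -93) = (-6.25, 14.25)
(r₃, s₃) = (-6.25, 14.25) − 0.25·(-55.25, 161.25) = (7.5625, -26.0625)
(r₄, s₄) = (7.5625, -26.0625) − 0.25·(93.3125, -283.3125) = (-15.765625, 44.765625)
s = 44.765625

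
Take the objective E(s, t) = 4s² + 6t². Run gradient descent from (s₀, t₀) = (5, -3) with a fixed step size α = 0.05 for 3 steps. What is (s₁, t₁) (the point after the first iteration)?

∇E = (8s, 12t)
(s₁, t₁) = (5, -3) − 0.05·(40, -36) = (3, -1.2)

(3, -1.2)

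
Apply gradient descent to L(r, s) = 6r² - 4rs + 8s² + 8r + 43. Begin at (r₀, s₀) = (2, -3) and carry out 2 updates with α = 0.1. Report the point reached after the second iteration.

∇L = (12r - 4s + 8, -4r + 16s)
Step 1: at (2, -3), ∇L = (44, -56) → (2, -3) − 0.1·(44, -56) = (-2.4, 2.6)
Step 2: at (-2.4, 2.6), ∇L = (-31.2, 51.2) → (-2.4, 2.6) − 0.1·(-31.2, 51.2) = (0.72, -2.52)

(0.72, -2.52)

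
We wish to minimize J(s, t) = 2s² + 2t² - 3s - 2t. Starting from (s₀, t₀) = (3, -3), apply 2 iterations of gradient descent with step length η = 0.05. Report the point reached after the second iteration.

(2.19, -1.74)

∇J = (4s - 3, 4t - 2)
Step 1: at (3, -3), ∇J = (9, -14) → (3, -3) − 0.05·(9, -14) = (2.55, -2.3)
Step 2: at (2.55, -2.3), ∇J = (7.2, -11.2) → (2.55, -2.3) − 0.05·(7.2, -11.2) = (2.19, -1.74)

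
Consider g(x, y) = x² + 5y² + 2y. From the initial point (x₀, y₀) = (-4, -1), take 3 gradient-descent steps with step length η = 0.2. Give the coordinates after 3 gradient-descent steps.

∇g = (2x, 10y + 2)
(x₁, y₁) = (-4, -1) − 0.2·(-8, -8) = (-2.4, 0.6)
(x₂, y₂) = (-2.4, 0.6) − 0.2·(-4.8, 8) = (-1.44, -1)
(x₃, y₃) = (-1.44, -1) − 0.2·(-2.88, -8) = (-0.864, 0.6)

(-0.864, 0.6)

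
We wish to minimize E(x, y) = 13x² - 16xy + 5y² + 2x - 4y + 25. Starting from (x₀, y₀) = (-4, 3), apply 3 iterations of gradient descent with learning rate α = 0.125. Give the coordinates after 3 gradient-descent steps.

∇E = (26x - 16y + 2, -16x + 10y - 4)
(x₁, y₁) = (-4, 3) − 0.125·(-150, 90) = (14.75, -8.25)
(x₂, y₂) = (14.75, -8.25) − 0.125·(517.5, -322.5) = (-49.9375, 32.0625)
(x₃, y₃) = (-49.9375, 32.0625) − 0.125·(-1809.375, 1115.625) = (176.234375, -107.390625)

(176.234375, -107.390625)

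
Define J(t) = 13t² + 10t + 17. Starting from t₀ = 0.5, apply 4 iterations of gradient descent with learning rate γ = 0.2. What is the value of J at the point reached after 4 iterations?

985038.71271232

J′(t) = 26t + 10
t₁ = 0.5 − 0.2·23 = -4.1
t₂ = -4.1 − 0.2·(-96.6) = 15.22
t₃ = 15.22 − 0.2·405.72 = -65.924
t₄ = -65.924 − 0.2·(-1704.024) = 274.8808
J(274.8808) = 985038.71271232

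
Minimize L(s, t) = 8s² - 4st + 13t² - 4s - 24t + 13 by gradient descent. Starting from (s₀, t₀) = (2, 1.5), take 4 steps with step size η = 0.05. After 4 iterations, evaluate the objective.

0.0005205325

∇L = (16s - 4t - 4, -4s + 26t - 24)
(s₁, t₁) = (2, 1.5) − 0.05·(22, 7) = (0.9, 1.15)
(s₂, t₂) = (0.9, 1.15) − 0.05·(5.8, 2.3) = (0.61, 1.035)
(s₃, t₃) = (0.61, 1.035) − 0.05·(1.62, 0.47) = (0.529, 1.0115)
(s₄, t₄) = (0.529, 1.0115) − 0.05·(0.418, 0.183) = (0.5081, 1.00235)
L(0.5081, 1.00235) = 0.0005205325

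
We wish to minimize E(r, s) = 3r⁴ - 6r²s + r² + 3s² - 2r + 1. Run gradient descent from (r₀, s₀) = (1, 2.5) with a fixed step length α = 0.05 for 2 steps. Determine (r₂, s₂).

∇E = (12r³ - 12rs + 2r - 2, -6r² + 6s)
Step 1: at (1, 2.5), ∇E = (-18, 9) → (1, 2.5) − 0.05·(-18, 9) = (1.9, 2.05)
Step 2: at (1.9, 2.05), ∇E = (37.368, -9.36) → (1.9, 2.05) − 0.05·(37.368, -9.36) = (0.0316, 2.518)

(0.0316, 2.518)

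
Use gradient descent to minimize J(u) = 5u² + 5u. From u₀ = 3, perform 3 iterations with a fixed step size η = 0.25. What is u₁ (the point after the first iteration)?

-5.75

J′(u) = 10u + 5
Step 1: J′(3) = 35; u₁ = 3 − 0.25·35 = -5.75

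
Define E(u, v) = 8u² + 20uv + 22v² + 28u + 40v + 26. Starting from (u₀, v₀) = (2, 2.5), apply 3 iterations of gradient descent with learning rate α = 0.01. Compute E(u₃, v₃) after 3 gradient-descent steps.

10.926349056

∇E = (16u + 20v + 28, 20u + 44v + 40)
(u₁, v₁) = (2, 2.5) − 0.01·(110, 190) = (0.9, 0.6)
(u₂, v₂) = (0.9, 0.6) − 0.01·(54.4, 84.4) = (0.356, -0.244)
(u₃, v₃) = (0.356, -0.244) − 0.01·(28.816, 36.384) = (0.06784, -0.60784)
E(0.06784, -0.60784) = 10.926349056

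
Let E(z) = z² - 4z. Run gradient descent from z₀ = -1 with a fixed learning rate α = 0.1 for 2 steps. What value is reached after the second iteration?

0.08

E′(z) = 2z - 4
Step 1: E′(-1) = -6; z₁ = -1 − 0.1·(-6) = -0.4
Step 2: E′(-0.4) = -4.8; z₂ = -0.4 − 0.1·(-4.8) = 0.08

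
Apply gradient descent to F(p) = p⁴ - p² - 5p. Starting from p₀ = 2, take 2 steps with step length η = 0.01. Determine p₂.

F′(p) = 4p³ - 2p - 5
p₁ = 2 − 0.01·23 = 1.77
p₂ = 1.77 − 0.01·13.640932 = 1.63359068

1.63359068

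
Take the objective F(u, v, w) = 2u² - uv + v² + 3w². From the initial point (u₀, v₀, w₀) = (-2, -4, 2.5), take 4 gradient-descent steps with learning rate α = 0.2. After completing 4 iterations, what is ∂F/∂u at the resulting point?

-0.5888

∇F = (4u - v, -u + 2v, 6w)
(u₁, v₁, w₁) = (-2, -4, 2.5) − 0.2·(-4, -6, 15) = (-1.2, -2.8, -0.5)
(u₂, v₂, w₂) = (-1.2, -2.8, -0.5) − 0.2·(-2, -4.4, -3) = (-0.8, -1.92, 0.1)
(u₃, v₃, w₃) = (-0.8, -1.92, 0.1) − 0.2·(-1.28, -3.04, 0.6) = (-0.544, -1.312, -0.02)
(u₄, v₄, w₄) = (-0.544, -1.312, -0.02) − 0.2·(-0.864, -2.08, -0.12) = (-0.3712, -0.896, 0.004)
∂F/∂u at (-0.3712, -0.896, 0.004) = -0.5888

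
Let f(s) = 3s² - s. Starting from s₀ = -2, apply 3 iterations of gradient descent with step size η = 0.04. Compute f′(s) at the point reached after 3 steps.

-5.706688

f′(s) = 6s - 1
s₁ = -2 − 0.04·(-13) = -1.48
s₂ = -1.48 − 0.04·(-9.88) = -1.0848
s₃ = -1.0848 − 0.04·(-7.5088) = -0.784448
f′(s) at (-0.784448) = -5.706688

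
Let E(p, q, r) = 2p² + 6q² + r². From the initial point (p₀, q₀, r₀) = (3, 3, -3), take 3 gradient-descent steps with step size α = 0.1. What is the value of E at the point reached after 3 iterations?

3.20256

∇E = (4p, 12q, 2r)
(p₁, q₁, r₁) = (3, 3, -3) − 0.1·(12, 36, -6) = (1.8, -0.6, -2.4)
(p₂, q₂, r₂) = (1.8, -0.6, -2.4) − 0.1·(7.2, -7.2, -4.8) = (1.08, 0.12, -1.92)
(p₃, q₃, r₃) = (1.08, 0.12, -1.92) − 0.1·(4.32, 1.44, -3.84) = (0.648, -0.024, -1.536)
E(0.648, -0.024, -1.536) = 3.20256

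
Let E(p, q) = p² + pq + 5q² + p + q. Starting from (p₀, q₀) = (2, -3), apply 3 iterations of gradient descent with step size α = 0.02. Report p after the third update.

1.854912

∇E = (2p + q + 1, p + 10q + 1)
Step 1: at (2, -3), ∇E = (2, -27) → (2, -3) − 0.02·(2, -27) = (1.96, -2.46)
Step 2: at (1.96, -2.46), ∇E = (2.46, -21.64) → (1.96, -2.46) − 0.02·(2.46, -21.64) = (1.9108, -2.0272)
Step 3: at (1.9108, -2.0272), ∇E = (2.7944, -17.3612) → (1.9108, -2.0272) − 0.02·(2.7944, -17.3612) = (1.854912, -1.679976)
p = 1.854912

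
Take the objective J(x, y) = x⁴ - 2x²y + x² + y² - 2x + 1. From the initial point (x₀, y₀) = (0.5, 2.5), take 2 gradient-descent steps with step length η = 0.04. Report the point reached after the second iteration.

(0.94994432, 2.175872)

∇J = (4x³ - 4xy + 2x - 2, -2x² + 2y)
Step 1: at (0.5, 2.5), ∇J = (-5.5, 4.5) → (0.5, 2.5) − 0.04·(-5.5, 4.5) = (0.72, 2.32)
Step 2: at (0.72, 2.32), ∇J = (-5.748608, 3.6032) → (0.72, 2.32) − 0.04·(-5.748608, 3.6032) = (0.94994432, 2.175872)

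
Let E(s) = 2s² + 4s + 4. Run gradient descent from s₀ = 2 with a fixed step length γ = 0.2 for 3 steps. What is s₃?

E′(s) = 4s + 4
s₁ = 2 − 0.2·12 = -0.4
s₂ = -0.4 − 0.2·2.4 = -0.88
s₃ = -0.88 − 0.2·0.48 = -0.976

-0.976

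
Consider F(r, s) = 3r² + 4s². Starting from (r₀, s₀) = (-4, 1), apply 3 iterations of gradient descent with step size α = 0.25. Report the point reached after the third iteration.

(0.5, -1)

∇F = (6r, 8s)
Step 1: at (-4, 1), ∇F = (-24, 8) → (-4, 1) − 0.25·(-24, 8) = (2, -1)
Step 2: at (2, -1), ∇F = (12, -8) → (2, -1) − 0.25·(12, -8) = (-1, 1)
Step 3: at (-1, 1), ∇F = (-6, 8) → (-1, 1) − 0.25·(-6, 8) = (0.5, -1)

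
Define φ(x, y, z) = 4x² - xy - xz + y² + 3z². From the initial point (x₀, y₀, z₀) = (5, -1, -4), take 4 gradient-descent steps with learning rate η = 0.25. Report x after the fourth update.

9.5

∇φ = (8x - y - z, -x + 2y, -x + 6z)
(x₁, y₁, z₁) = (5, -1, -4) − 0.25·(45, -7, -29) = (-6.25, 0.75, 3.25)
(x₂, y₂, z₂) = (-6.25, 0.75, 3.25) − 0.25·(-54, 7.75, 25.75) = (7.25, -1.1875, -3.1875)
(x₃, y₃, z₃) = (7.25, -1.1875, -3.1875) − 0.25·(62.375, -9.625, -26.375) = (-8.34375, 1.21875, 3.40625)
(x₄, y₄, z₄) = (-8.34375, 1.21875, 3.40625) − 0.25·(-71.375, 10.78125, 28.78125) = (9.5, -1.4765625, -3.7890625)
x = 9.5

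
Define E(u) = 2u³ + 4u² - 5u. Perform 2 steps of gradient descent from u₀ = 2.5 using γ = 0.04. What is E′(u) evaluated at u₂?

E′(u) = 6u² + 8u - 5
u₁ = 2.5 − 0.04·52.5 = 0.4
u₂ = 0.4 − 0.04·(-0.84) = 0.4336
E′(u) at (0.4336) = -0.40314624

-0.40314624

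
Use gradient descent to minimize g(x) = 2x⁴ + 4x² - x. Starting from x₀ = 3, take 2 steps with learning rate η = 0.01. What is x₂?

0.55304152

g′(x) = 8x³ + 8x - 1
Step 1: g′(3) = 239; x₁ = 3 − 0.01·239 = 0.61
Step 2: g′(0.61) = 5.695848; x₂ = 0.61 − 0.01·5.695848 = 0.55304152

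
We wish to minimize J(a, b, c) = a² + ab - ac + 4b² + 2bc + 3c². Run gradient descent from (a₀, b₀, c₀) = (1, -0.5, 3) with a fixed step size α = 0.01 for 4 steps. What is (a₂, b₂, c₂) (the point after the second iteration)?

(1.0284, -0.55455, 2.69035)

∇J = (2a + b - c, a + 8b + 2c, -a + 2b + 6c)
(a₁, b₁, c₁) = (1, -0.5, 3) − 0.01·(-1.5, 3, 16) = (1.015, -0.53, 2.84)
(a₂, b₂, c₂) = (1.015, -0.53, 2.84) − 0.01·(-1.34, 2.455, 14.965) = (1.0284, -0.55455, 2.69035)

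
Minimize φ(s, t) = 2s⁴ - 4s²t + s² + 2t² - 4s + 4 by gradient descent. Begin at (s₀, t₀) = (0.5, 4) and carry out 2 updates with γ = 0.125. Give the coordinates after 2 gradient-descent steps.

(-12.390625, 4.84375)

∇φ = (8s³ - 8st + 2s - 4, -4s² + 4t)
Step 1: at (0.5, 4), ∇φ = (-18, 15) → (0.5, 4) − 0.125·(-18, 15) = (2.75, 2.125)
Step 2: at (2.75, 2.125), ∇φ = (121.125, -21.75) → (2.75, 2.125) − 0.125·(121.125, -21.75) = (-12.390625, 4.84375)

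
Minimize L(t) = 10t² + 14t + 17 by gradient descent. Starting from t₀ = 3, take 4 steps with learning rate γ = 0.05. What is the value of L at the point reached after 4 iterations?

L′(t) = 20t + 14
t₁ = 3 − 0.05·74 = -0.7
t₂ = -0.7 − 0.05·0 = -0.7
t₃ = -0.7 − 0.05·0 = -0.7
t₄ = -0.7 − 0.05·0 = -0.7
L(-0.7) = 12.1

12.1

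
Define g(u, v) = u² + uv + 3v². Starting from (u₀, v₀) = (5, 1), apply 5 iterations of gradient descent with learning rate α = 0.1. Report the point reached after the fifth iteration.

(1.71375, -0.38809)

∇g = (2u + v, u + 6v)
(u₁, v₁) = (5, 1) − 0.1·(11, 11) = (3.9, -0.1)
(u₂, v₂) = (3.9, -0.1) − 0.1·(7.7, 3.3) = (3.13, -0.43)
(u₃, v₃) = (3.13, -0.43) − 0.1·(5.83, 0.55) = (2.547, -0.485)
(u₄, v₄) = (2.547, -0.485) − 0.1·(4.609, -0.363) = (2.0861, -0.4487)
(u₅, v₅) = (2.0861, -0.4487) − 0.1·(3.7235, -0.6061) = (1.71375, -0.38809)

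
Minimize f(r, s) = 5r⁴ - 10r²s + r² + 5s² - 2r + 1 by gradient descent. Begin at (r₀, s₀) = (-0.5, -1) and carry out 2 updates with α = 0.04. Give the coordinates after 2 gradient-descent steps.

(0.1410176, -0.29424)

∇f = (20r³ - 20rs + 2r - 2, -10r² + 10s)
Step 1: at (-0.5, -1), ∇f = (-15.5, -12.5) → (-0.5, -1) − 0.04·(-15.5, -12.5) = (0.12, -0.5)
Step 2: at (0.12, -0.5), ∇f = (-0.52544, -5.144) → (0.12, -0.5) − 0.04·(-0.52544, -5.144) = (0.1410176, -0.29424)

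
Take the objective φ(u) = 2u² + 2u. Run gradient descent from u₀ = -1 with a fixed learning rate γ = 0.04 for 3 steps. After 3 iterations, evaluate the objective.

-0.324350984192

φ′(u) = 4u + 2
Step 1: φ′(-1) = -2; u₁ = -1 − 0.04·(-2) = -0.92
Step 2: φ′(-0.92) = -1.68; u₂ = -0.92 − 0.04·(-1.68) = -0.8528
Step 3: φ′(-0.8528) = -1.4112; u₃ = -0.8528 − 0.04·(-1.4112) = -0.796352
φ(-0.796352) = -0.324350984192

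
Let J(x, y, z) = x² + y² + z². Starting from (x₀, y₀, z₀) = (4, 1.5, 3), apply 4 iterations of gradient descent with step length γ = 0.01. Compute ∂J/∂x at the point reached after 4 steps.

7.37894528

∇J = (2x, 2y, 2z)
(x₁, y₁, z₁) = (4, 1.5, 3) − 0.01·(8, 3, 6) = (3.92, 1.47, 2.94)
(x₂, y₂, z₂) = (3.92, 1.47, 2.94) − 0.01·(7.84, 2.94, 5.88) = (3.8416, 1.4406, 2.8812)
(x₃, y₃, z₃) = (3.8416, 1.4406, 2.8812) − 0.01·(7.6832, 2.8812, 5.7624) = (3.764768, 1.411788, 2.823576)
(x₄, y₄, z₄) = (3.764768, 1.411788, 2.823576) − 0.01·(7.529536, 2.823576, 5.647152) = (3.68947264, 1.38355224, 2.76710448)
∂J/∂x at (3.68947264, 1.38355224, 2.76710448) = 7.37894528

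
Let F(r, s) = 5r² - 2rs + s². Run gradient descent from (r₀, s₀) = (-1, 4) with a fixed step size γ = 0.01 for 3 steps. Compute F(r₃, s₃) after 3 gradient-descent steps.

∇F = (10r - 2s, -2r + 2s)
Step 1: at (-1, 4), ∇F = (-18, 10) → (-1, 4) − 0.01·(-18, 10) = (-0.82, 3.9)
Step 2: at (-0.82, 3.9), ∇F = (-16, 9.44) → (-0.82, 3.9) − 0.01·(-16, 9.44) = (-0.66, 3.8056)
Step 3: at (-0.66, 3.8056), ∇F = (-14.2112, 8.9312) → (-0.66, 3.8056) − 0.01·(-14.2112, 8.9312) = (-0.517888, 3.716288)
F(-0.517888, 3.716288) = 19.001078321152

19.001078321152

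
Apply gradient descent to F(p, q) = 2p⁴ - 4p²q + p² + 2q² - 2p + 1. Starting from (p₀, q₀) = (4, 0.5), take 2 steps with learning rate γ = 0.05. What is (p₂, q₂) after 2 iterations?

(3708.2984, 91.922)

∇F = (8p³ - 8pq + 2p - 2, -4p² + 4q)
(p₁, q₁) = (4, 0.5) − 0.05·(502, -62) = (-21.1, 3.6)
(p₂, q₂) = (-21.1, 3.6) − 0.05·(-74587.968, -1766.44) = (3708.2984, 91.922)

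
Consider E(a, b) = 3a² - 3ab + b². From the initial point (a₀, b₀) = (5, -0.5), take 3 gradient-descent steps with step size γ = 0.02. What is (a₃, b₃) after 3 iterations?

∇E = (6a - 3b, -3a + 2b)
(a₁, b₁) = (5, -0.5) − 0.02·(31.5, -16) = (4.37, -0.18)
(a₂, b₂) = (4.37, -0.18) − 0.02·(26.76, -13.47) = (3.8348, 0.0894)
(a₃, b₃) = (3.8348, 0.0894) − 0.02·(22.7406, -11.3256) = (3.379988, 0.315912)

(3.379988, 0.315912)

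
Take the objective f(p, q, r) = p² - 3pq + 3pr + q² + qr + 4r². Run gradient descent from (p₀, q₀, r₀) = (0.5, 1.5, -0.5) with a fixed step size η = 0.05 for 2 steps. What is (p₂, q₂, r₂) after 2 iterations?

∇f = (2p - 3q + 3r, -3p + 2q + r, 3p + q + 8r)
Step 1: at (0.5, 1.5, -0.5), ∇f = (-5, 1, -1) → (0.5, 1.5, -0.5) − 0.05·(-5, 1, -1) = (0.75, 1.45, -0.45)
Step 2: at (0.75, 1.45, -0.45), ∇f = (-4.2, 0.2, 0.1) → (0.75, 1.45, -0.45) − 0.05·(-4.2, 0.2, 0.1) = (0.96, 1.44, -0.455)

(0.96, 1.44, -0.455)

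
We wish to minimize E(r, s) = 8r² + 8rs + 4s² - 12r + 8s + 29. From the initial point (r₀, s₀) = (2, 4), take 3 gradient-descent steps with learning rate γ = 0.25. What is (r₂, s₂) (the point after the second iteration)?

∇E = (16r + 8s - 12, 8r + 8s + 8)
Step 1: at (2, 4), ∇E = (52, 56) → (2, 4) − 0.25·(52, 56) = (-11, -10)
Step 2: at (-11, -10), ∇E = (-268, -160) → (-11, -10) − 0.25·(-268, -160) = (56, 30)

(56, 30)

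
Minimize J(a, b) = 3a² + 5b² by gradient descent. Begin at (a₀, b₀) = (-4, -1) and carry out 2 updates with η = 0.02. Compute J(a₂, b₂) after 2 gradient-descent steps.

30.83337728

∇J = (6a, 10b)
Step 1: at (-4, -1), ∇J = (-24, -10) → (-4, -1) − 0.02·(-24, -10) = (-3.52, -0.8)
Step 2: at (-3.52, -0.8), ∇J = (-21.12, -8) → (-3.52, -0.8) − 0.02·(-21.12, -8) = (-3.0976, -0.64)
J(-3.0976, -0.64) = 30.83337728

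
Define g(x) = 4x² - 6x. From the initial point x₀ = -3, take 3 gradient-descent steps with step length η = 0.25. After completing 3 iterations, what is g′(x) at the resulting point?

g′(x) = 8x - 6
x₁ = -3 − 0.25·(-30) = 4.5
x₂ = 4.5 − 0.25·30 = -3
x₃ = -3 − 0.25·(-30) = 4.5
g′(x) at (4.5) = 30

30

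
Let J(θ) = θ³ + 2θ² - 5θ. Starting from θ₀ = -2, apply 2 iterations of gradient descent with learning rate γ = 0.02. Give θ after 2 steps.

-1.956824

J′(θ) = 3θ² + 4θ - 5
θ₁ = -2 − 0.02·(-1) = -1.98
θ₂ = -1.98 − 0.02·(-1.1588) = -1.956824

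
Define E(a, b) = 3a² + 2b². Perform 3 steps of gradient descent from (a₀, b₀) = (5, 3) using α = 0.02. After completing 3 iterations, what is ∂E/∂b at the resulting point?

9.344256

∇E = (6a, 4b)
(a₁, b₁) = (5, 3) − 0.02·(30, 12) = (4.4, 2.76)
(a₂, b₂) = (4.4, 2.76) − 0.02·(26.4, 11.04) = (3.872, 2.5392)
(a₃, b₃) = (3.872, 2.5392) − 0.02·(23.232, 10.1568) = (3.40736, 2.336064)
∂E/∂b at (3.40736, 2.336064) = 9.344256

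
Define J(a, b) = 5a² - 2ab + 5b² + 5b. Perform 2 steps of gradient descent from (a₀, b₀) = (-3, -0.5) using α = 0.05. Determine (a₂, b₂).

(-0.855, -0.805)

∇J = (10a - 2b, -2a + 10b + 5)
Step 1: at (-3, -0.5), ∇J = (-29, 6) → (-3, -0.5) − 0.05·(-29, 6) = (-1.55, -0.8)
Step 2: at (-1.55, -0.8), ∇J = (-13.9, 0.1) → (-1.55, -0.8) − 0.05·(-13.9, 0.1) = (-0.855, -0.805)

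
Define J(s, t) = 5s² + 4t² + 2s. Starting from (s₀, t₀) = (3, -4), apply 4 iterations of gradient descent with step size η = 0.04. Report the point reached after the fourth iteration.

(0.21472, -0.85525504)

∇J = (10s + 2, 8t)
Step 1: at (3, -4), ∇J = (32, -32) → (3, -4) − 0.04·(32, -32) = (1.72, -2.72)
Step 2: at (1.72, -2.72), ∇J = (19.2, -21.76) → (1.72, -2.72) − 0.04·(19.2, -21.76) = (0.952, -1.8496)
Step 3: at (0.952, -1.8496), ∇J = (11.52, -14.7968) → (0.952, -1.8496) − 0.04·(11.52, -14.7968) = (0.4912, -1.257728)
Step 4: at (0.4912, -1.257728), ∇J = (6.912, -10.061824) → (0.4912, -1.257728) − 0.04·(6.912, -10.061824) = (0.21472, -0.85525504)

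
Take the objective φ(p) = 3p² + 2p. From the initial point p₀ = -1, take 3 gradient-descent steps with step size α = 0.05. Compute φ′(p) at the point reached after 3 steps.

-1.372

φ′(p) = 6p + 2
Step 1: φ′(-1) = -4; p₁ = -1 − 0.05·(-4) = -0.8
Step 2: φ′(-0.8) = -2.8; p₂ = -0.8 − 0.05·(-2.8) = -0.66
Step 3: φ′(-0.66) = -1.96; p₃ = -0.66 − 0.05·(-1.96) = -0.562
φ′(p) at (-0.562) = -1.372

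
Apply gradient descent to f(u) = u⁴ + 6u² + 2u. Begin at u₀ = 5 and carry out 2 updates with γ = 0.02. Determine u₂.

14.65524992

f′(u) = 4u³ + 12u + 2
u₁ = 5 − 0.02·562 = -6.24
u₂ = -6.24 − 0.02·(-1044.762496) = 14.65524992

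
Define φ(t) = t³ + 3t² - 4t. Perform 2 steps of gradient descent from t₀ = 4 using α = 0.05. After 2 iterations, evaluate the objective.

φ′(t) = 3t² + 6t - 4
t₁ = 4 − 0.05·68 = 0.6
t₂ = 0.6 − 0.05·0.68 = 0.566
φ(0.566) = -1.121610504

-1.121610504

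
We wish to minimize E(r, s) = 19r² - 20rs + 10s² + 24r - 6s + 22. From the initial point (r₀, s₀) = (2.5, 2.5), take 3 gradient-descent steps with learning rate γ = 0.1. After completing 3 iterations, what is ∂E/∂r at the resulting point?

∇E = (38r - 20s + 24, -20r + 20s - 6)
(r₁, s₁) = (2.5, 2.5) − 0.1·(69, -6) = (-4.4, 3.1)
(r₂, s₂) = (-4.4, 3.1) − 0.1·(-205.2, 144) = (16.12, -11.3)
(r₃, s₃) = (16.12, -11.3) − 0.1·(862.56, -554.4) = (-70.136, 44.14)
∂E/∂r at (-70.136, 44.14) = -3523.968

-3523.968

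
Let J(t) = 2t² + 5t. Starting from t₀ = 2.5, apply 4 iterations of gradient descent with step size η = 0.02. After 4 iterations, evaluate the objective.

J′(t) = 4t + 5
t₁ = 2.5 − 0.02·15 = 2.2
t₂ = 2.2 − 0.02·13.8 = 1.924
t₃ = 1.924 − 0.02·12.696 = 1.67008
t₄ = 1.67008 − 0.02·11.68032 = 1.4364736
J(1.4364736) = 11.30928080699392

11.30928080699392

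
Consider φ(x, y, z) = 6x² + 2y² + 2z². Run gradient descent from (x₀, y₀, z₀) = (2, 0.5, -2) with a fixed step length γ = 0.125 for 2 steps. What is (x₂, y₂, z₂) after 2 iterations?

(0.5, 0.125, -0.5)

∇φ = (12x, 4y, 4z)
Step 1: at (2, 0.5, -2), ∇φ = (24, 2, -8) → (2, 0.5, -2) − 0.125·(24, 2, -8) = (-1, 0.25, -1)
Step 2: at (-1, 0.25, -1), ∇φ = (-12, 1, -4) → (-1, 0.25, -1) − 0.125·(-12, 1, -4) = (0.5, 0.125, -0.5)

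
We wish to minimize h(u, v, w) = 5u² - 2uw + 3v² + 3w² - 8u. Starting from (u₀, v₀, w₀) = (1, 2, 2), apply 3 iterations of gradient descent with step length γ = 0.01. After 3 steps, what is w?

1.718736

∇h = (10u - 2w - 8, 6v, -2u + 6w)
(u₁, v₁, w₁) = (1, 2, 2) − 0.01·(-2, 12, 10) = (1.02, 1.88, 1.9)
(u₂, v₂, w₂) = (1.02, 1.88, 1.9) − 0.01·(-1.6, 11.28, 9.36) = (1.036, 1.7672, 1.8064)
(u₃, v₃, w₃) = (1.036, 1.7672, 1.8064) − 0.01·(-1.2528, 10.6032, 8.7664) = (1.048528, 1.661168, 1.718736)
w = 1.718736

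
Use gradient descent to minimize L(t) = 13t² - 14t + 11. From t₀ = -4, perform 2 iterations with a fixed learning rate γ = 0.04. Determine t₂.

L′(t) = 26t - 14
t₁ = -4 − 0.04·(-118) = 0.72
t₂ = 0.72 − 0.04·4.72 = 0.5312

0.5312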